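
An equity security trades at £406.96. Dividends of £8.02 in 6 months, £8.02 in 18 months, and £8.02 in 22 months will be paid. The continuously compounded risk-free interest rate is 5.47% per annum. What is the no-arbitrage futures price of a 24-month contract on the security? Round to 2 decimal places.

£428.97

PV(dividends) I = 8.02·e^(−0.0547·6/12) + 8.02·e^(−0.0547·18/12) + 8.02·e^(−0.0547·22/12)
I = 7.8036 + 7.3882 + 7.2547 = 22.4465
F = (S − I)·e^(rT) = (406.96 − 22.4465) · e^(0.0547·24/12)
= 384.5135 · e^0.109400 = 384.5135 × 1.115609 = £428.97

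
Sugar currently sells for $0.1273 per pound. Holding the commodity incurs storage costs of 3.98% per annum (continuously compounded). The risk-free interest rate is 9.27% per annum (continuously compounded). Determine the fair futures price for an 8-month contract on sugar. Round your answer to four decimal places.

$0.1391 per pound

Net carry = r + u − y = 0.0927 + 0.0398 − 0.0000 = 0.1325
F = S·e^((r+u−y)T) = 0.1273 · e^(0.1325 × 8/12) = 0.1273 · e^0.088333
= 0.1273 × 1.092352 = $0.1391 per pound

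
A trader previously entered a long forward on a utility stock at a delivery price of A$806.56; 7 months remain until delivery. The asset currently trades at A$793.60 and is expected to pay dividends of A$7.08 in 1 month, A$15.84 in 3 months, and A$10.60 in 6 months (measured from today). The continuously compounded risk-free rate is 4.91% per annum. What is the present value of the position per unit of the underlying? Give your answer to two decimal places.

PV(remaining dividends) I = 7.08·e^(−0.0491·1/12) + 15.84·e^(−0.0491·3/12) + 10.60·e^(−0.0491·6/12) = 33.0408
Current forward F = (S − I)·e^(rT) = (793.60 − 33.0408)·e^(0.0491·7/12) = 760.5592 × 1.029056 = 782.6580
Value (long) = (F − K)·e^(−rT) = (782.6580 − 806.56) × 0.971765 = -23.2271
Value = -A$23.23

-A$23.23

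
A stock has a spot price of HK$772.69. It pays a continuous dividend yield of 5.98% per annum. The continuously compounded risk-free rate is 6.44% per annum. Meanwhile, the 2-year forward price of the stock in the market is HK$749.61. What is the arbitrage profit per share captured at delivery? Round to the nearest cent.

HK$30.22 per share

Fair forward: F* = S·e^(carry·T), with carry = (r − q) = 0.0644 − 0.0598 = 0.0046
F* = 772.69 · e^(0.0046 × 2) = 772.69 · e^0.009200 = 772.69 × 1.009242 = HK$779.8312
Market HK$749.61 < fair HK$779.8312: forward underpriced → reverse cash-and-carry (short spot, go long the forward).
At maturity, profit = |F_mkt − F*| = |749.61 − 779.8312| = HK$30.22 per share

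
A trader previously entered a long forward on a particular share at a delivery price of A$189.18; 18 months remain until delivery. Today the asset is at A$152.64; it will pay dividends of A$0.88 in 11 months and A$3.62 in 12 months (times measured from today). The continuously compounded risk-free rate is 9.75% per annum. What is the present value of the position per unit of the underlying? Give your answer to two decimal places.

-A$14.89

PV(remaining dividends) I = 0.88·e^(−0.0975·11/12) + 3.62·e^(−0.0975·12/12) = 4.0885
Current forward F = (S − I)·e^(rT) = (152.64 − 4.0885)·e^(0.0975·18/12) = 148.5515 × 1.157486 = 171.9463
Value (long) = (F − K)·e^(−rT) = (171.9463 − 189.18) × 0.863942 = -14.8889
Value = -A$14.89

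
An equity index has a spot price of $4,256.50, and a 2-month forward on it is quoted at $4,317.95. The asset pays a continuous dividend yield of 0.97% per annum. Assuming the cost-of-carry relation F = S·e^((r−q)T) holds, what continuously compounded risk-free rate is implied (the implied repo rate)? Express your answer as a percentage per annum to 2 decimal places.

From F = S·e^((r−q)T): (r − q) = ln(F/S)/T
ln(4317.95/4256.50) = ln(1.014437) = 0.014334
(r − q) = 0.014334 / (2/12) = 0.086004
r = ln(F/S)/T + q = 0.086004 + 0.0097 = 0.095704
r = 9.57%

9.57%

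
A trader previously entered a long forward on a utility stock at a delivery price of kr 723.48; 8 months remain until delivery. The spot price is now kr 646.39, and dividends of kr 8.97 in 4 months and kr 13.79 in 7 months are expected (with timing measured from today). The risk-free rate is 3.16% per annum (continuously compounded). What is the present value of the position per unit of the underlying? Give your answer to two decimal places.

-kr 84.42

PV(remaining dividends) I = 8.97·e^(−0.0316·4/12) + 13.79·e^(−0.0316·7/12) = 22.4141
Current forward F = (S − I)·e^(rT) = (646.39 − 22.4141)·e^(0.0316·8/12) = 623.9759 × 1.021290 = 637.2603
Value (long) = (F − K)·e^(−rT) = (637.2603 − 723.48) × 0.979154 = -84.4224
Value = -kr 84.42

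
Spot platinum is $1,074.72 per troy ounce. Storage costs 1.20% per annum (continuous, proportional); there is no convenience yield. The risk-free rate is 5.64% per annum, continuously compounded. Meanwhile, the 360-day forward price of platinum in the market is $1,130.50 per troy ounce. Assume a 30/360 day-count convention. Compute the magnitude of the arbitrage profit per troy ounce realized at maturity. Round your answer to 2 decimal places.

Fair forward: F* = S·e^(carry·T), with carry = (r + u) = 0.0564 + 0.0120 = 0.0684
F* = 1074.72 · e^(0.0684 × 360/360) = 1074.72 · e^0.06840000 = 1074.72 × 1.07079354 = $1150.8032
Market $1130.50 < fair $1150.8032: forward underpriced → reverse cash-and-carry (short spot, go long the forward).
At maturity, profit = |F_mkt − F*| = |1130.50 − 1150.8032| = $20.30 per troy ounce

$20.30 per troy ounce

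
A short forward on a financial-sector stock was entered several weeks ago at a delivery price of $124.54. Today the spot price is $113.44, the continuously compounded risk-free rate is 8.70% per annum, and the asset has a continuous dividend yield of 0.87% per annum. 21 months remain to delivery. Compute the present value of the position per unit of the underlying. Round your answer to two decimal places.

Current fair forward for the remaining 21 months: F = S·e^((r − q)·T), (r − q) = 0.0870 − 0.0087 = 0.0783
F = 113.44 · e^(0.0783 × 21/12) = 113.44 × 1.146857 = 130.0995
Value of long forward = (F − K)·e^(−rT) = (130.0995 − 124.54) · e^(−0.0870·21/12)
= 5.5595 × 0.858774 = 4.77
Short position value = −(long value) = -$4.77

-$4.77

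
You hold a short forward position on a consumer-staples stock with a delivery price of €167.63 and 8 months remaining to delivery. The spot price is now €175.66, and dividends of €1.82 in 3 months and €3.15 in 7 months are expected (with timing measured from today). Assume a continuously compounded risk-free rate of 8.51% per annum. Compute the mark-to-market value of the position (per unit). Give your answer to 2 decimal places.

-€12.50

PV(remaining dividends) I = 1.82·e^(−0.0851·3/12) + 3.15·e^(−0.0851·7/12) = 4.7791
Current forward F = (S − I)·e^(rT) = (175.66 − 4.7791)·e^(0.0851·8/12) = 170.8809 × 1.058374 = 180.8559
Value (long) = (F − K)·e^(−rT) = (180.8559 − 167.63) × 0.944846 = 12.4964
Short position value = −(long value) = -€12.50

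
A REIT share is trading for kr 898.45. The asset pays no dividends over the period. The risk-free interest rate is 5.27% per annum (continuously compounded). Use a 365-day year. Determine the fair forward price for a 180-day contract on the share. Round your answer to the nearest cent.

F = S·e^(rT) = 898.45 · e^(0.0527 × 180/365)
= 898.45 · e^0.025989 = 898.45 × 1.026330
F = kr 922.11

kr 922.11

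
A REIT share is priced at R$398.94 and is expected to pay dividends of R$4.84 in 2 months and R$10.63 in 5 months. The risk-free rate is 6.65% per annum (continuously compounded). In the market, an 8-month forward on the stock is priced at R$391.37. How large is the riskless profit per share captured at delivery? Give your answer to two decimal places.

PV(dividends) I = 4.84·e^(−0.0665·2/12) + 10.63·e^(−0.0665·5/12) = 15.1262
Fair forward F* = (S − I)·e^(rT) = (398.94 − 15.1262)·e^0.044333 = 383.8138 × 1.045330 = 401.2121
Market R$391.37 < fair 401.2121: forward underpriced → reverse cash-and-carry (short the stock, invest proceeds at r, pay the dividends, go long the forward).
Profit at T = |F_mkt − F*| = |391.37 − 401.2121| = R$9.84 per share

R$9.84 per share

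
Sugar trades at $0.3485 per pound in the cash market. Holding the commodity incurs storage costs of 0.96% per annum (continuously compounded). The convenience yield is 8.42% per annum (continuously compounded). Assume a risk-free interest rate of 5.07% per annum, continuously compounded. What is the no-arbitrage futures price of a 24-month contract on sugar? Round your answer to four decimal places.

Net carry = r + u − y = 0.0507 + 0.0096 − 0.0842 = -0.0239
F = S·e^((r+u−y)T) = 0.3485 · e^(-0.0239 × 24/12) = 0.3485 · e^-0.047800
= 0.3485 × 0.953324 = $0.3322 per pound

$0.3322 per pound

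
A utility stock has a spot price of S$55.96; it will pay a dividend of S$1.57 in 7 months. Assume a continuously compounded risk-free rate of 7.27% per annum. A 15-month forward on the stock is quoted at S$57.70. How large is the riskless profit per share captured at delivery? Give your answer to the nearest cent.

PV(dividends) I = 1.57·e^(−0.0727·7/12) = 1.5048
Fair forward F* = (S − I)·e^(rT) = (55.96 − 1.5048)·e^0.090875 = 54.4552 × 1.095132 = 59.6356
Market S$57.70 < fair 59.6356: forward underpriced → reverse cash-and-carry (short the stock, invest proceeds at r, pay the dividends, go long the forward).
Profit at T = |F_mkt − F*| = |57.70 − 59.6356| = S$1.94 per share

S$1.94 per share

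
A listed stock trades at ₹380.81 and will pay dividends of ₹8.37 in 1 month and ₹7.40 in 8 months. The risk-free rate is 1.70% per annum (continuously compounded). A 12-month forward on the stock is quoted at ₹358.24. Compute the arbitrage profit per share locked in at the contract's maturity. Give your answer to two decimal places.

PV(dividends) I = 8.37·e^(−0.0170·1/12) + 7.40·e^(−0.0170·8/12) = 15.6748
Fair forward F* = (S − I)·e^(rT) = (380.81 − 15.6748)·e^0.017000 = 365.1352 × 1.017145 = 371.3954
Market ₹358.24 < fair 371.3954: forward underpriced → reverse cash-and-carry (short the stock, invest proceeds at r, pay the dividends, go long the forward).
Profit at T = |F_mkt − F*| = |358.24 − 371.3954| = ₹13.16 per share

₹13.16 per share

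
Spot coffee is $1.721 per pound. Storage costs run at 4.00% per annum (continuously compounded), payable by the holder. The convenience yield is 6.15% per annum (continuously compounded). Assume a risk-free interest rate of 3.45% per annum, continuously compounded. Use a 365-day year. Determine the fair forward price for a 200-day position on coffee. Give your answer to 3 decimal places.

Net carry = r + u − y = 0.0345 + 0.0400 − 0.0615 = 0.0130
F = S·e^((r+u−y)T) = 1.721 · e^(0.0130 × 200/365) = 1.721 · e^0.007123
= 1.721 × 1.007148 = $1.733 per pound

$1.733 per pound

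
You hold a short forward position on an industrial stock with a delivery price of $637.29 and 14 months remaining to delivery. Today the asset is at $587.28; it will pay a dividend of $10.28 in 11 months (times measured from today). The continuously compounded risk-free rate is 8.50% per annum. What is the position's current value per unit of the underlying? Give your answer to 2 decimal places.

-$0.65

PV(remaining dividends) I = 10.28·e^(−0.0850·11/12) = 9.5094
Current forward F = (S − I)·e^(rT) = (587.28 − 9.5094)·e^(0.0850·14/12) = 577.7706 × 1.104250 = 638.0032
Value (long) = (F − K)·e^(−rT) = (638.0032 − 637.29) × 0.905592 = 0.6459
Short position value = −(long value) = -$0.65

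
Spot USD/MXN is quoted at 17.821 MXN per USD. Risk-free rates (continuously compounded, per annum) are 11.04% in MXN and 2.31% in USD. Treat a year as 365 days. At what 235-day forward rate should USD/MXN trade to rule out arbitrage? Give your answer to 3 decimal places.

F = S·e^((r_MXN − r_USD)T) = 17.821 · e^((0.1104 − 0.0231) × 235/365)
= 17.821 · e^0.056207 = 17.821 × 1.057817
F = 18.851 MXN per USD

18.851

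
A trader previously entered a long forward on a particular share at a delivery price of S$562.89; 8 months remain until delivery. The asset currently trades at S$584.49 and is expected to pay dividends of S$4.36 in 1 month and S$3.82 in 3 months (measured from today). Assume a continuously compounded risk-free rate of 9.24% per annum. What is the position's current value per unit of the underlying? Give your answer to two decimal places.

PV(remaining dividends) I = 4.36·e^(−0.0924·1/12) + 3.82·e^(−0.0924·3/12) = 8.0593
Current forward F = (S − I)·e^(rT) = (584.49 − 8.0593)·e^(0.0924·8/12) = 576.4307 × 1.063537 = 613.0554
Value (long) = (F − K)·e^(−rT) = (613.0554 − 562.89) × 0.940259 = 47.1685
Value = S$47.17

S$47.17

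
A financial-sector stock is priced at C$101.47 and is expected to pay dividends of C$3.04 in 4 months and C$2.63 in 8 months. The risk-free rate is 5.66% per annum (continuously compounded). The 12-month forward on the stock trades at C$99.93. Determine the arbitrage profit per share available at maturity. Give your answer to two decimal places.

C$1.61 per share

PV(dividends) I = 3.04·e^(−0.0566·4/12) + 2.63·e^(−0.0566·8/12) = 5.5158
Fair forward F* = (S − I)·e^(rT) = (101.47 − 5.5158)·e^0.056600 = 95.9542 × 1.058232 = 101.5418
Market C$99.93 < fair 101.5418: forward underpriced → reverse cash-and-carry (short the stock, invest proceeds at r, pay the dividends, go long the forward).
Profit at T = |F_mkt − F*| = |99.93 − 101.5418| = C$1.61 per share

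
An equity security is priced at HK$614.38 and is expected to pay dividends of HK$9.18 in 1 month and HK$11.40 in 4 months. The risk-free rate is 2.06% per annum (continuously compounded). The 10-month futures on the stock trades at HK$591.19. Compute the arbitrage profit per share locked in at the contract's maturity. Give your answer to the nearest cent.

HK$12.99 per share

PV(dividends) I = 9.18·e^(−0.0206·1/12) + 11.40·e^(−0.0206·4/12) = 20.4862
Fair futures F* = (S − I)·e^(rT) = (614.38 − 20.4862)·e^0.017167 = 593.8938 × 1.017315 = 604.1771
Market HK$591.19 < fair 604.1771: forward underpriced → reverse cash-and-carry (short the stock, invest proceeds at r, pay the dividends, go long the forward).
Profit at T = |F_mkt − F*| = |591.19 − 604.1771| = HK$12.99 per share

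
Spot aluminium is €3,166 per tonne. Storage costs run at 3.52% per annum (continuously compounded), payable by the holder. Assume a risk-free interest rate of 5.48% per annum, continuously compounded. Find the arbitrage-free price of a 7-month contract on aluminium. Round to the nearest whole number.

Net carry = r + u − y = 0.0548 + 0.0352 − 0.0000 = 0.0900
F = S·e^((r+u−y)T) = 3166 · e^(0.0900 × 7/12) = 3166 · e^0.052500
= 3166 × 1.053903 = €3,337 per tonne

€3,337 per tonne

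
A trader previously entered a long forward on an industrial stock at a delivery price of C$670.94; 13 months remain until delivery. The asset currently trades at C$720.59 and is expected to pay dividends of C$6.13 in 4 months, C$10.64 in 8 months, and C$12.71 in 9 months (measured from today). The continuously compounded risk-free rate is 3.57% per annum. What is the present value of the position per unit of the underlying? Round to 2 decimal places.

PV(remaining dividends) I = 6.13·e^(−0.0357·4/12) + 10.64·e^(−0.0357·8/12) + 12.71·e^(−0.0357·9/12) = 28.8214
Current forward F = (S − I)·e^(rT) = (720.59 − 28.8214)·e^(0.0357·13/12) = 691.7686 × 1.039433 = 719.0471
Value (long) = (F − K)·e^(−rT) = (719.0471 − 670.94) × 0.962063 = 46.2821
Value = C$46.28

C$46.28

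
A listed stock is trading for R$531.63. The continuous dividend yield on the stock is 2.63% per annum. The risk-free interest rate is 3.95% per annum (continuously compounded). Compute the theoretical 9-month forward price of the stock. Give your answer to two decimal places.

R$536.92

F = S·e^((r − q)T) = 531.63 · e^((0.0395 − 0.0263) × 9/12)
= 531.63 · e^0.009900 = 531.63 × 1.009949
F = R$536.92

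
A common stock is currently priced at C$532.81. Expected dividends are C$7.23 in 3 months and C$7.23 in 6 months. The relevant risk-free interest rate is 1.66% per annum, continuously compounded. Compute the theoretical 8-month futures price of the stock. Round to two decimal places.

PV(dividends) I = 7.23·e^(−0.0166·3/12) + 7.23·e^(−0.0166·6/12)
I = 7.2001 + 7.1702 = 14.3703
F = (S − I)·e^(rT) = (532.81 − 14.3703) · e^(0.0166·8/12)
= 518.4397 · e^0.011067 = 518.4397 × 1.011128 = C$524.21

C$524.21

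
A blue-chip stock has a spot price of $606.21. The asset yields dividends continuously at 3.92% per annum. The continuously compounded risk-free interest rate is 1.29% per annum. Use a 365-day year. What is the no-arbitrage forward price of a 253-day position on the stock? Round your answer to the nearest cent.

$595.26

F = S·e^((r − q)T) = 606.21 · e^((0.0129 − 0.0392) × 253/365)
= 606.21 · e^-0.018230 = 606.21 × 0.981935
F = $595.26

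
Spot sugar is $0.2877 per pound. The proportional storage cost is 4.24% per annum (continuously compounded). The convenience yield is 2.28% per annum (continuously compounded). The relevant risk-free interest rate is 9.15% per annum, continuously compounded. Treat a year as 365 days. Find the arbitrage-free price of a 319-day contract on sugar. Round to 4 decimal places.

Net carry = r + u − y = 0.0915 + 0.0424 − 0.0228 = 0.1111
F = S·e^((r+u−y)T) = 0.2877 · e^(0.1111 × 319/365) = 0.2877 · e^0.097098
= 0.2877 × 1.101968 = $0.3170 per pound

$0.3170 per pound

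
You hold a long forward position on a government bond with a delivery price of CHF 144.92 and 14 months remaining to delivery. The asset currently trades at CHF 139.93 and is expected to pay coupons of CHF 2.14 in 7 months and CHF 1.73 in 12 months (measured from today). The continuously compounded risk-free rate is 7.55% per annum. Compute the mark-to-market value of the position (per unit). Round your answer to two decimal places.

PV(remaining coupons) I = 2.14·e^(−0.0755·7/12) + 1.73·e^(−0.0755·12/12) = 3.6520
Current forward F = (S − I)·e^(rT) = (139.93 − 3.6520)·e^(0.0755·14/12) = 136.2780 × 1.092079 = 148.8263
Value (long) = (F − K)·e^(−rT) = (148.8263 − 144.92) × 0.915685 = 3.5769
Value = CHF 3.58

CHF 3.58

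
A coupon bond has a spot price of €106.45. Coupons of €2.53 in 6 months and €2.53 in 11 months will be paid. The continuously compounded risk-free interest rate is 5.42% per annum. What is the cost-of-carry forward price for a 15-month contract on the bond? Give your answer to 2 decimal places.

€108.70

PV(coupons) I = 2.53·e^(−0.0542·6/12) + 2.53·e^(−0.0542·11/12)
I = 2.4624 + 2.4074 = 4.8698
F = (S − I)·e^(rT) = (106.45 − 4.8698) · e^(0.0542·15/12)
= 101.5802 · e^0.067750 = 101.5802 × 1.070098 = €108.70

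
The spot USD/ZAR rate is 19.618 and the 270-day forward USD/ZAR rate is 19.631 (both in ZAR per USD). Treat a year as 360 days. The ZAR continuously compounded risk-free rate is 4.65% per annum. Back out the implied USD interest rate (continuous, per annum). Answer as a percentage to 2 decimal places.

4.56%

F = S·e^((r_ZAR − r_USD)T) ⇒ r_USD = r_ZAR − ln(F/S)/T
ln(19.631/19.618) = 0.000662; /(270/360) = 0.000883
r_USD = 0.0465 − 0.000883 = 0.045617
r_USD = 4.56%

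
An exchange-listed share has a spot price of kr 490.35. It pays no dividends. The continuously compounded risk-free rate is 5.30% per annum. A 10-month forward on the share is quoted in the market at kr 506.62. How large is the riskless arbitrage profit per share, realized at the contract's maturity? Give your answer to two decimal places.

Fair forward: F* = S·e^(carry·T), with carry = r = 0.0530
F* = 490.35 · e^(0.0530 × 10/12) = 490.35 · e^0.044167 = 490.35 × 1.045157 = kr 512.4927
Market kr 506.62 < fair kr 512.4927: forward underpriced → reverse cash-and-carry (short spot, go long the forward).
At maturity, profit = |F_mkt − F*| = |506.62 − 512.4927| = kr 5.87 per share

kr 5.87 per share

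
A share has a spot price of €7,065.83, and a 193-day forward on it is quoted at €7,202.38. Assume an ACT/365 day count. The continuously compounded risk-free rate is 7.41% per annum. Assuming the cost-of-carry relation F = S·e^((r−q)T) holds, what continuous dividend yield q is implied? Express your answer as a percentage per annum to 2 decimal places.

3.79%

From F = S·e^((r−q)T): (r − q) = ln(F/S)/T
ln(7202.38/7065.83) = ln(1.019325) = 0.019141
(r − q) = 0.019141 / (193/365) = 0.036199
q = r − ln(F/S)/T = 0.0741 − 0.036199 = 0.037901
q = 3.79%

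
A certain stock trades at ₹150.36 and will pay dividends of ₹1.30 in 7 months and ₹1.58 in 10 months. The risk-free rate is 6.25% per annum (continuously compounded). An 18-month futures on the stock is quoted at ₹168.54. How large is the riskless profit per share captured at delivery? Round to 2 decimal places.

PV(dividends) I = 1.30·e^(−0.0625·7/12) + 1.58·e^(−0.0625·10/12) = 2.7533
Fair futures F* = (S − I)·e^(rT) = (150.36 − 2.7533)·e^0.093750 = 147.6067 × 1.098285 = 162.1142
Market ₹168.54 > fair 162.1142: forward overpriced → cash-and-carry (borrow at r, buy the stock and collect the dividends, short the forward).
Profit at T = |F_mkt − F*| = |168.54 − 162.1142| = ₹6.43 per share

₹6.43 per share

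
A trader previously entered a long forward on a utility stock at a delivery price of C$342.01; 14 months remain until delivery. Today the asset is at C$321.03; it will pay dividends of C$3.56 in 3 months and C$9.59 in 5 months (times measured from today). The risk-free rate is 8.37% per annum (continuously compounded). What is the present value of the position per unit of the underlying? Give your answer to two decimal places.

-C$1.91

PV(remaining dividends) I = 3.56·e^(−0.0837·3/12) + 9.59·e^(−0.0837·5/12) = 12.7476
Current forward F = (S − I)·e^(rT) = (321.03 − 12.7476)·e^(0.0837·14/12) = 308.2824 × 1.102577 = 339.9051
Value (long) = (F − K)·e^(−rT) = (339.9051 − 342.01) × 0.906966 = -1.9091
Value = -C$1.91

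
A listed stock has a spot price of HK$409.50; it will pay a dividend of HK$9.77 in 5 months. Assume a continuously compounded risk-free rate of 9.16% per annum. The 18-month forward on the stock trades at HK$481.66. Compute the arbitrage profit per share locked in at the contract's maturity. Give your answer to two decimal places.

PV(dividends) I = 9.77·e^(−0.0916·5/12) = 9.4041
Fair forward F* = (S − I)·e^(rT) = (409.50 − 9.4041)·e^0.137400 = 400.0959 × 1.147287 = 459.0248
Market HK$481.66 > fair 459.0248: forward overpriced → cash-and-carry (borrow at r, buy the stock and collect the dividends, short the forward).
Profit at T = |F_mkt − F*| = |481.66 − 459.0248| = HK$22.64 per share

HK$22.64 per share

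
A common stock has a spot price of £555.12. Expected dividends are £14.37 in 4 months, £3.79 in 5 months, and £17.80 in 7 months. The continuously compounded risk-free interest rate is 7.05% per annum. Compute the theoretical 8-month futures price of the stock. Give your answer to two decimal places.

£545.36

PV(dividends) I = 14.37·e^(−0.0705·4/12) + 3.79·e^(−0.0705·5/12) + 17.80·e^(−0.0705·7/12)
I = 14.0362 + 3.6803 + 17.0828 = 34.7993
F = (S − I)·e^(rT) = (555.12 − 34.7993) · e^(0.0705·8/12)
= 520.3207 · e^0.047000 = 520.3207 × 1.048122 = £545.36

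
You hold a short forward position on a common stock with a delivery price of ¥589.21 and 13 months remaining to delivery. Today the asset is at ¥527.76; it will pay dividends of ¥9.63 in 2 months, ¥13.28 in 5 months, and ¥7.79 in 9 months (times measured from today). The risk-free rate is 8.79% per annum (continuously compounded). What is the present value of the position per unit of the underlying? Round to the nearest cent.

PV(remaining dividends) I = 9.63·e^(−0.0879·2/12) + 13.28·e^(−0.0879·5/12) + 7.79·e^(−0.0879·9/12) = 29.5854
Current forward F = (S − I)·e^(rT) = (527.76 − 29.5854)·e^(0.0879·13/12) = 498.1746 × 1.099906 = 547.9452
Value (long) = (F − K)·e^(−rT) = (547.9452 − 589.21) × 0.909168 = -37.5166
Short position value = −(long value) = ¥37.52

¥37.52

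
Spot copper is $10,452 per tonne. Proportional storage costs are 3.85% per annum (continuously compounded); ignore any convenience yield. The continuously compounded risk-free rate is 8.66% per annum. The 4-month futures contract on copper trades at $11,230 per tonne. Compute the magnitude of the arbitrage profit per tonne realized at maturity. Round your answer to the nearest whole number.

Fair futures: F* = S·e^(carry·T), with carry = (r + u) = 0.0866 + 0.0385 = 0.1251
F* = 10452 · e^(0.1251 × 4/12) = 10452 · e^0.041700 = 10452 × 1.042582 = $10897.0671
Market $11230 > fair $10897.0671: forward overpriced → cash-and-carry (buy spot, short the forward).
At maturity, profit = |F_mkt − F*| = |11230 − 10897.0671| = $333 per tonne

$333 per tonne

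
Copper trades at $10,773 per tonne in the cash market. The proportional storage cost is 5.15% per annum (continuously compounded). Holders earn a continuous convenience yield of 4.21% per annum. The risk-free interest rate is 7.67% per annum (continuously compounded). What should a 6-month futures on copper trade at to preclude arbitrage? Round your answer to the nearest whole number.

$11,247 per tonne

Net carry = r + u − y = 0.0767 + 0.0515 − 0.0421 = 0.0861
F = S·e^((r+u−y)T) = 10773 · e^(0.0861 × 6/12) = 10773 · e^0.043050
= 10773 × 1.043990 = $11,247 per tonne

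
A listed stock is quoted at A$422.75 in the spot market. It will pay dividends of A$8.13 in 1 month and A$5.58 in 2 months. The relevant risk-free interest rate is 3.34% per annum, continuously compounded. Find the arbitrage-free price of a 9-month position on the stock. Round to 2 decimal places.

A$419.47

PV(dividends) I = 8.13·e^(−0.0334·1/12) + 5.58·e^(−0.0334·2/12)
I = 8.1074 + 5.5490 = 13.6564
F = (S − I)·e^(rT) = (422.75 − 13.6564) · e^(0.0334·9/12)
= 409.0936 · e^0.025050 = 409.0936 × 1.025366 = A$419.47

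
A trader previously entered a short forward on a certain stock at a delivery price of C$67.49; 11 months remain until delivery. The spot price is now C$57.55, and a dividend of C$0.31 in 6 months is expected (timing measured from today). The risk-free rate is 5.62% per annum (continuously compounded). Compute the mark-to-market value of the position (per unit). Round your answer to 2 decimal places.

PV(remaining dividends) I = 0.31·e^(−0.0562·6/12) = 0.3014
Current forward F = (S − I)·e^(rT) = (57.55 − 0.3014)·e^(0.0562·11/12) = 57.2486 × 1.052867 = 60.2752
Value (long) = (F − K)·e^(−rT) = (60.2752 − 67.49) × 0.949788 = -6.8525
Short position value = −(long value) = C$6.85

C$6.85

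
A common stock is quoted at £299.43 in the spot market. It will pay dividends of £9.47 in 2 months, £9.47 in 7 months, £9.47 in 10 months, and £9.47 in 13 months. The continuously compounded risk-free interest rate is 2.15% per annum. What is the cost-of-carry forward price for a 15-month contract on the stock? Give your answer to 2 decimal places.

£269.23

PV(dividends) I = 9.47·e^(−0.0215·2/12) + 9.47·e^(−0.0215·7/12) + 9.47·e^(−0.0215·10/12) + 9.47·e^(−0.0215·13/12)
I = 9.4361 + 9.3520 + 9.3018 + 9.2520 = 37.3419
F = (S − I)·e^(rT) = (299.43 − 37.3419) · e^(0.0215·15/12)
= 262.0881 · e^0.026875 = 262.0881 × 1.027239 = £269.23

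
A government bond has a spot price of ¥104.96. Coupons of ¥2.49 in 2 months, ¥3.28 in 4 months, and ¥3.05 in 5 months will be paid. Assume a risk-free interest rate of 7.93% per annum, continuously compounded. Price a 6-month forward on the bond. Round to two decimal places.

¥100.25

PV(coupons) I = 2.49·e^(−0.0793·2/12) + 3.28·e^(−0.0793·4/12) + 3.05·e^(−0.0793·5/12)
I = 2.4573 + 3.1944 + 2.9509 = 8.6026
F = (S − I)·e^(rT) = (104.96 − 8.6026) · e^(0.0793·6/12)
= 96.3574 · e^0.039650 = 96.3574 × 1.040447 = ¥100.25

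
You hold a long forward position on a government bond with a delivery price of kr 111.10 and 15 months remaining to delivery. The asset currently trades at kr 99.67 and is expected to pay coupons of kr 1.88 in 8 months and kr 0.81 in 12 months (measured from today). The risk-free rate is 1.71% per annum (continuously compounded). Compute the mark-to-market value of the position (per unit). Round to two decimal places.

-kr 11.74

PV(remaining coupons) I = 1.88·e^(−0.0171·8/12) + 0.81·e^(−0.0171·12/12) = 2.6550
Current forward F = (S − I)·e^(rT) = (99.67 − 2.6550)·e^(0.0171·15/12) = 97.0150 × 1.021605 = 99.1110
Value (long) = (F − K)·e^(−rT) = (99.1110 − 111.10) × 0.978852 = -11.7355
Value = -kr 11.74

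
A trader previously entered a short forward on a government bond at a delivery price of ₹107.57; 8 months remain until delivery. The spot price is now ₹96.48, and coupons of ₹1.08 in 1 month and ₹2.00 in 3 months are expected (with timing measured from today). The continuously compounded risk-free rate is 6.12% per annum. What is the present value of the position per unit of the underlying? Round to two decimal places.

PV(remaining coupons) I = 1.08·e^(−0.0612·1/12) + 2.00·e^(−0.0612·3/12) = 3.0441
Current forward F = (S − I)·e^(rT) = (96.48 − 3.0441)·e^(0.0612·8/12) = 93.4359 × 1.041644 = 97.3269
Value (long) = (F − K)·e^(−rT) = (97.3269 − 107.57) × 0.960021 = -9.8336
Short position value = −(long value) = ₹9.83

₹9.83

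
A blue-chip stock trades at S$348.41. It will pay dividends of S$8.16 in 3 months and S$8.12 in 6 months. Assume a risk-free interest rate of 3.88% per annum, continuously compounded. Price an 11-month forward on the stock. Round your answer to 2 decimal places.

S$344.40

PV(dividends) I = 8.16·e^(−0.0388·3/12) + 8.12·e^(−0.0388·6/12)
I = 8.0812 + 7.9640 = 16.0452
F = (S − I)·e^(rT) = (348.41 − 16.0452) · e^(0.0388·11/12)
= 332.3648 · e^0.035567 = 332.3648 × 1.036207 = S$344.40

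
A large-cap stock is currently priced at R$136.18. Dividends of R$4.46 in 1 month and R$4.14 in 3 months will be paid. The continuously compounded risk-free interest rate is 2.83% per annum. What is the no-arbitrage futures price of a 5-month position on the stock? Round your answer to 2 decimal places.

R$129.13

PV(dividends) I = 4.46·e^(−0.0283·1/12) + 4.14·e^(−0.0283·3/12)
I = 4.4495 + 4.1108 = 8.5603
F = (S − I)·e^(rT) = (136.18 − 8.5603) · e^(0.0283·5/12)
= 127.6197 · e^0.011792 = 127.6197 × 1.011862 = R$129.13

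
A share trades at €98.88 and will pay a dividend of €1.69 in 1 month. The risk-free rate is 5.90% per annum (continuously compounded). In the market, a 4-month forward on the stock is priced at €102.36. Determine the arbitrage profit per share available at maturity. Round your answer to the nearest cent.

€3.23 per share

PV(dividends) I = 1.69·e^(−0.0590·1/12) = 1.6817
Fair forward F* = (S − I)·e^(rT) = (98.88 − 1.6817)·e^0.019667 = 97.1983 × 1.019862 = 99.1289
Market €102.36 > fair 99.1289: forward overpriced → cash-and-carry (borrow at r, buy the stock and collect the dividends, short the forward).
Profit at T = |F_mkt − F*| = |102.36 − 99.1289| = €3.23 per share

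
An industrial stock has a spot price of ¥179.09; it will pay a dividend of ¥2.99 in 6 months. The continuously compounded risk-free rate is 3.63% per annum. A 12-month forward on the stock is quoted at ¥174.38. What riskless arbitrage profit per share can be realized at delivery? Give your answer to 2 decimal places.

¥8.29 per share

PV(dividends) I = 2.99·e^(−0.0363·6/12) = 2.9362
Fair forward F* = (S − I)·e^(rT) = (179.09 − 2.9362)·e^0.036300 = 176.1538 × 1.036967 = 182.6657
Market ¥174.38 < fair 182.6657: forward underpriced → reverse cash-and-carry (short the stock, invest proceeds at r, pay the dividends, go long the forward).
Profit at T = |F_mkt − F*| = |174.38 − 182.6657| = ¥8.29 per share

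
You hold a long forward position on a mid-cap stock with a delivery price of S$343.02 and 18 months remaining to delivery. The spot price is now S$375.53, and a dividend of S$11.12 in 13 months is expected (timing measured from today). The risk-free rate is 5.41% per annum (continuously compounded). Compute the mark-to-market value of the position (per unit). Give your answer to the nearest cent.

S$48.76

PV(remaining dividends) I = 11.12·e^(−0.0541·13/12) = 10.4870
Current forward F = (S − I)·e^(rT) = (375.53 − 10.4870)·e^(0.0541·18/12) = 365.0430 × 1.084534 = 395.9015
Value (long) = (F − K)·e^(−rT) = (395.9015 − 343.02) × 0.922055 = 48.7597
Value = S$48.76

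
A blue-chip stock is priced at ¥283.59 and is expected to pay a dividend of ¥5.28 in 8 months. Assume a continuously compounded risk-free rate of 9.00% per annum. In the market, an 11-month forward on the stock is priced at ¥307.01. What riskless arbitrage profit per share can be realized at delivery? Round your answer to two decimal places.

PV(dividends) I = 5.28·e^(−0.0900·8/12) = 4.9725
Fair forward F* = (S − I)·e^(rT) = (283.59 − 4.9725)·e^0.082500 = 278.6175 × 1.085999 = 302.5783
Market ¥307.01 > fair 302.5783: forward overpriced → cash-and-carry (borrow at r, buy the stock and collect the dividends, short the forward).
Profit at T = |F_mkt − F*| = |307.01 − 302.5783| = ¥4.43 per share

¥4.43 per share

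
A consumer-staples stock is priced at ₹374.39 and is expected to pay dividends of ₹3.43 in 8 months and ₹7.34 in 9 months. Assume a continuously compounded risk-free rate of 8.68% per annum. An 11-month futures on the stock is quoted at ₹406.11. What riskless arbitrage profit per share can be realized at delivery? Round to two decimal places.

PV(dividends) I = 3.43·e^(−0.0868·8/12) + 7.34·e^(−0.0868·9/12) = 10.1145
Fair futures F* = (S − I)·e^(rT) = (374.39 − 10.1145)·e^0.079567 = 364.2755 × 1.082818 = 394.4441
Market ₹406.11 > fair 394.4441: forward overpriced → cash-and-carry (borrow at r, buy the stock and collect the dividends, short the forward).
Profit at T = |F_mkt − F*| = |406.11 − 394.4441| = ₹11.67 per share

₹11.67 per share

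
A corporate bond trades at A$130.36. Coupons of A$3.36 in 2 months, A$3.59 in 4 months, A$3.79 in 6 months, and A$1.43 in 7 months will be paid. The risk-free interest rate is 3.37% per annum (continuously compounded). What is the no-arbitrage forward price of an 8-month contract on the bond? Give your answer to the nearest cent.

PV(coupons) I = 3.36·e^(−0.0337·2/12) + 3.59·e^(−0.0337·4/12) + 3.79·e^(−0.0337·6/12) + 1.43·e^(−0.0337·7/12)
I = 3.3412 + 3.5499 + 3.7267 + 1.4022 = 12.0200
F = (S − I)·e^(rT) = (130.36 − 12.0200) · e^(0.0337·8/12)
= 118.3400 · e^0.022467 = 118.3400 × 1.022721 = A$121.03

A$121.03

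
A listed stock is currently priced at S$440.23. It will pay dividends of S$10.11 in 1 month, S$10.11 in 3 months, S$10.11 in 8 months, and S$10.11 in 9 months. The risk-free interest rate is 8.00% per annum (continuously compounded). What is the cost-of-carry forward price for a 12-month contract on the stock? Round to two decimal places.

PV(dividends) I = 10.11·e^(−0.0800·1/12) + 10.11·e^(−0.0800·3/12) + 10.11·e^(−0.0800·8/12) + 10.11·e^(−0.0800·9/12)
I = 10.0428 + 9.9098 + 9.5849 + 9.5212 = 39.0587
F = (S − I)·e^(rT) = (440.23 − 39.0587) · e^(0.0800·12/12)
= 401.1713 · e^0.080000 = 401.1713 × 1.083287 = S$434.58

S$434.58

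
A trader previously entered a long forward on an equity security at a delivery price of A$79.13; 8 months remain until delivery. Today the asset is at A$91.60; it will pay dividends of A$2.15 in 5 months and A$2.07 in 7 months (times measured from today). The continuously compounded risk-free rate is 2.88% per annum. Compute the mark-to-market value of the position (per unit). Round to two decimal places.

PV(remaining dividends) I = 2.15·e^(−0.0288·5/12) + 2.07·e^(−0.0288·7/12) = 4.1599
Current forward F = (S − I)·e^(rT) = (91.60 − 4.1599)·e^(0.0288·8/12) = 87.4401 × 1.019386 = 89.1352
Value (long) = (F − K)·e^(−rT) = (89.1352 − 79.13) × 0.980983 = 9.8149
Value = A$9.81

A$9.81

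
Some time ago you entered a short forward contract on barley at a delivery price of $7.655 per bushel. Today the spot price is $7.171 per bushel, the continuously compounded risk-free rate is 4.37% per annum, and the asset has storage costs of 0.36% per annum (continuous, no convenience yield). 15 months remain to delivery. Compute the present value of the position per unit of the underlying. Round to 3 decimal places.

Current fair forward for the remaining 15 months: F = S·e^((r + u)·T), (r + u) = 0.0437 + 0.0036 = 0.0473
F = 7.171 · e^(0.0473 × 15/12) = 7.171 × 1.060908 = 7.6078
Value of long forward = (F − K)·e^(−rT) = (7.6078 − 7.655) · e^(−0.0437·15/12)
= -0.0472 × 0.946840 = -0.045
Short position value = −(long value) = $0.045

$0.045 per bushel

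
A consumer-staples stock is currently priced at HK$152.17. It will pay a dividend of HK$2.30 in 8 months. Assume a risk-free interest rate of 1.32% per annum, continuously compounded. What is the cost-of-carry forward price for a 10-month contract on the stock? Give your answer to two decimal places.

HK$151.55

PV(dividends) I = 2.30·e^(−0.0132·8/12)
I = 2.2798
F = (S − I)·e^(rT) = (152.17 − 2.2798) · e^(0.0132·10/12)
= 149.8902 · e^0.011000 = 149.8902 × 1.011061 = HK$151.55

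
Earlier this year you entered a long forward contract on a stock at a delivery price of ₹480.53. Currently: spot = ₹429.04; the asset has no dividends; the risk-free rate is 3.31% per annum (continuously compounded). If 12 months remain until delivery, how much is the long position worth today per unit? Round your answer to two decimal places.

Current fair forward for the remaining 12 months: F = S·e^(r·T), r = 0.0331
F = 429.04 · e^(0.0331 × 12/12) = 429.04 × 1.033654 = 443.4789
Value of long forward = (F − K)·e^(−rT) = (443.4789 − 480.53) · e^(−0.0331·12/12)
= -37.0511 × 0.967442 = -35.84

-₹35.84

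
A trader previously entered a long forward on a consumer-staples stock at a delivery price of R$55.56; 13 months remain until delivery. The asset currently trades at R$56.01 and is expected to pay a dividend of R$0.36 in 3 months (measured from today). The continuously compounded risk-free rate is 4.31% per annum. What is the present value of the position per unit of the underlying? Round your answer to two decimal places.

PV(remaining dividends) I = 0.36·e^(−0.0431·3/12) = 0.3561
Current forward F = (S − I)·e^(rT) = (56.01 − 0.3561)·e^(0.0431·13/12) = 55.6539 × 1.047799 = 58.3141
Value (long) = (F − K)·e^(−rT) = (58.3141 − 55.56) × 0.954382 = 2.6285
Value = R$2.63

R$2.63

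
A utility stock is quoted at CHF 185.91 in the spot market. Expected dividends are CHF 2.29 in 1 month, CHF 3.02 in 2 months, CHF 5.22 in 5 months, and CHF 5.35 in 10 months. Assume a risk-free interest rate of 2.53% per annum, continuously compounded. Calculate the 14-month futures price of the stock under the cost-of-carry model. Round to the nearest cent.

PV(dividends) I = 2.29·e^(−0.0253·1/12) + 3.02·e^(−0.0253·2/12) + 5.22·e^(−0.0253·5/12) + 5.35·e^(−0.0253·10/12)
I = 2.2852 + 3.0073 + 5.1653 + 5.2384 = 15.6962
F = (S − I)·e^(rT) = (185.91 − 15.6962) · e^(0.0253·14/12)
= 170.2138 · e^0.029517 = 170.2138 × 1.029957 = CHF 175.31

CHF 175.31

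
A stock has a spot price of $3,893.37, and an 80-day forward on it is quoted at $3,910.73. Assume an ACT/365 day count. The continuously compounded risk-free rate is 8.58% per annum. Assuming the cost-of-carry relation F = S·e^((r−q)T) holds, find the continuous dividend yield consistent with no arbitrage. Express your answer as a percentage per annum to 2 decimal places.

6.55%

From F = S·e^((r−q)T): (r − q) = ln(F/S)/T
ln(3910.73/3893.37) = ln(1.004459) = 0.004449
(r − q) = 0.004449 / (80/365) = 0.020299
q = r − ln(F/S)/T = 0.0858 − 0.020299 = 0.065501
q = 6.55%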